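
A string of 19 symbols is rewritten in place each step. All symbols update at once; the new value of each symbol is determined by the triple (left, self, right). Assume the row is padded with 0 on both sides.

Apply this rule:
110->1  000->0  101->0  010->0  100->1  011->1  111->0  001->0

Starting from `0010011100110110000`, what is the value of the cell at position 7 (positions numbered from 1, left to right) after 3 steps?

0001010110110111000
0000000110110101100
0000000110110001110
position 7 holds 0

0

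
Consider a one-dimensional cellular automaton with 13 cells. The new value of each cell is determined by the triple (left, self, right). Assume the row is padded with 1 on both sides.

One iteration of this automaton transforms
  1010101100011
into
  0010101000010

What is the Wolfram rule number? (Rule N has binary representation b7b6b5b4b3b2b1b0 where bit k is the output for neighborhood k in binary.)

position 12: 111 → 0  (bit 7 = 0)
position 0: 110 → 0  (bit 6 = 0)
position 1: 101 → 0  (bit 5 = 0)
position 8: 100 → 0  (bit 4 = 0)
position 6: 011 → 1  (bit 3 = 1)
position 2: 010 → 1  (bit 2 = 1)
position 10: 001 → 0  (bit 1 = 0)
position 9: 000 → 0  (bit 0 = 0)
bits b7..b0 = 00001100 = 12

12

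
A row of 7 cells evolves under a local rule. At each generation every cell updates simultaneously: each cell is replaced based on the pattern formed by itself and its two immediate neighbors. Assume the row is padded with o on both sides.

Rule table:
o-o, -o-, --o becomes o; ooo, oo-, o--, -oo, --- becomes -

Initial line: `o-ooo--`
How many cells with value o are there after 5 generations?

3

-o----o
oo---o-
----ooo
---o---
--oo--o
count of o: 3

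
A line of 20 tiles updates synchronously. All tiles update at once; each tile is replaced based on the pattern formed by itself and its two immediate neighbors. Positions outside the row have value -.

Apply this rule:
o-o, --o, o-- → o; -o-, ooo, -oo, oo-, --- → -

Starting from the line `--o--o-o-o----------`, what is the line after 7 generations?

-o-oo-o-o-o---------
o-o--o-o-o-o--------
-o-oo-o-o-o-o-------
o-o--o-o-o-o-o------
-o-oo-o-o-o-o-o-----
o-o--o-o-o-o-o-o----
-o-oo-o-o-o-o-o-o---

-o-oo-o-o-o-o-o-o---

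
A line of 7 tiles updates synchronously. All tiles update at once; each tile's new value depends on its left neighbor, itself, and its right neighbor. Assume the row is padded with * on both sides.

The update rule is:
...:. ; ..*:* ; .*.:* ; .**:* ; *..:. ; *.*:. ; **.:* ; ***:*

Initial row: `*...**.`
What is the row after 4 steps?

*.****.

*..***.
*.****.
*.****.  (fixed point — unchanged through step 4)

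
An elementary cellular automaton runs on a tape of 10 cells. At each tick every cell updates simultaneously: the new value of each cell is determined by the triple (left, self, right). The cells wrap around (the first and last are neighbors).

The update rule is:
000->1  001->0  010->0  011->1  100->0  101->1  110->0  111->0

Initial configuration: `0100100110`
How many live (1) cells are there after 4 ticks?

6

tick 1: 0000000100
tick 2: 1111110001
tick 3: 0000000101
tick 4: 0111110010
count of 1: 6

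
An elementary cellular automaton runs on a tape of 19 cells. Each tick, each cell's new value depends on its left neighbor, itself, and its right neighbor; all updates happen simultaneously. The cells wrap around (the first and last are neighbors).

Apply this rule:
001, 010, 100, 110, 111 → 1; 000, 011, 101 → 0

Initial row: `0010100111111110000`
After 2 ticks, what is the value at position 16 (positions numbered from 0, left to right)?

1

tick 1: 0110111011111111000
tick 2: 1010011001111111100
position 16 holds 1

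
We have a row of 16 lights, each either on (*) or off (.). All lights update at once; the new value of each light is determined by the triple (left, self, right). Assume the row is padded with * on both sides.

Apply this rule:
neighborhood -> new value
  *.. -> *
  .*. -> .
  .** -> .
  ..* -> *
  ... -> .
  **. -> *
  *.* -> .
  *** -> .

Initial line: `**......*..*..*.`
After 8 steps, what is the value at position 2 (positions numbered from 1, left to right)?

.**....*.**.**..
..**..*...*..***
**.***.*.*.**...
.*...*......**.*
..*.*.*....*.*..
**.....*..*...**
.**...*.**.*.*..
..**.*...*....**
position 2 holds .

.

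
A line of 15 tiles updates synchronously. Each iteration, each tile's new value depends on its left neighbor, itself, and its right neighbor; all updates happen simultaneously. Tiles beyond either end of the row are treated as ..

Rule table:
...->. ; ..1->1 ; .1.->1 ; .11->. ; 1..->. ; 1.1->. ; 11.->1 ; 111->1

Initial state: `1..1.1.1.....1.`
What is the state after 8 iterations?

1..1.1.1.1.1.1.

1.11.1.1....11.
1..1.1.1...1.1.
1.11.1.1..11.1.
1..1.1.1.1.1.1.
1.11.1.1.1.1.1.
1..1.1.1.1.1.1.  (repeats iteration 4; period 2)
iteration 8: 1..1.1.1.1.1.1.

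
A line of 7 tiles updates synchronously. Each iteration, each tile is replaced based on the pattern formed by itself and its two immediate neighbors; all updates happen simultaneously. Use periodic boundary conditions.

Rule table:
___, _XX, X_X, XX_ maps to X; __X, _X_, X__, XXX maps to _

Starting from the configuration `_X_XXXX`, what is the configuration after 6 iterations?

iteration 1: X_XX__X
iteration 2: XXXX__X
iteration 3: ___X__X
iteration 4: _X_____
iteration 5: ___XXXX
iteration 6: _X_X__X

_X_X__X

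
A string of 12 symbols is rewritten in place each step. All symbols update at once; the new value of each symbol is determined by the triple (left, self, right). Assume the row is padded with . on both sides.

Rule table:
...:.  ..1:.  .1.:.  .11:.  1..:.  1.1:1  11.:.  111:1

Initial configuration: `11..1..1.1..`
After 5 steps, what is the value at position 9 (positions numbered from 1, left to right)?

step 1: ........1...
step 2: ............
step 3: ............  (fixed point — unchanged through step 5)
position 9 holds .

.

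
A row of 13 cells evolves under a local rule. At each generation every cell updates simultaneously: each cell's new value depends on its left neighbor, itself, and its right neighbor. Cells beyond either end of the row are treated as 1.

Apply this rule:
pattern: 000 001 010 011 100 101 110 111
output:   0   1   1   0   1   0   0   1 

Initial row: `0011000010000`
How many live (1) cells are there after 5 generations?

1100100111001
1011111010110
0001110010000
1010101111001
0010100110110
count of 1: 6

6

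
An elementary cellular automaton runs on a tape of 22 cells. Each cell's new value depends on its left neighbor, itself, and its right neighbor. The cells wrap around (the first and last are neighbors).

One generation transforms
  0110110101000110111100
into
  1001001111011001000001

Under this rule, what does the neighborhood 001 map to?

1

At position 0 the neighborhood is 001; the next row has 1 there.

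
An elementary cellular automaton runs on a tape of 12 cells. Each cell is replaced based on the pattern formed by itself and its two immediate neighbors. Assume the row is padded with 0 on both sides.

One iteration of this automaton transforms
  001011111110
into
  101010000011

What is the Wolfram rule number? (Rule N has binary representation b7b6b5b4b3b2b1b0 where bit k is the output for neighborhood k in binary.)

93

position 5: 111 → 0  (bit 7 = 0)
position 10: 110 → 1  (bit 6 = 1)
position 3: 101 → 0  (bit 5 = 0)
position 11: 100 → 1  (bit 4 = 1)
position 4: 011 → 1  (bit 3 = 1)
position 2: 010 → 1  (bit 2 = 1)
position 1: 001 → 0  (bit 1 = 0)
position 0: 000 → 1  (bit 0 = 1)
bits b7..b0 = 01011101 = 93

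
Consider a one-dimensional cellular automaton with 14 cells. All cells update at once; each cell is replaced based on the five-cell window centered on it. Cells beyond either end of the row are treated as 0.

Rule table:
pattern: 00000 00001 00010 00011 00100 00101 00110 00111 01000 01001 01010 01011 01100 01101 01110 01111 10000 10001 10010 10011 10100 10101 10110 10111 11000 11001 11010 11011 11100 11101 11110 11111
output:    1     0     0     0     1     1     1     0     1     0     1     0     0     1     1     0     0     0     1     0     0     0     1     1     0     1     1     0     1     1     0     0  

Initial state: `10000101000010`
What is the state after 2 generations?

10000111010010

generation 1: 11000110100011
generation 2: 10000111010010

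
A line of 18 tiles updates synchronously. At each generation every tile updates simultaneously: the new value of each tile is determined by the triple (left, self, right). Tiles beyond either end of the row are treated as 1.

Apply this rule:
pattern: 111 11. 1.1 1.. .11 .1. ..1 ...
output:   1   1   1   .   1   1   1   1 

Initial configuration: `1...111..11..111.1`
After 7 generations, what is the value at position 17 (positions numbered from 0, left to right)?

1

1.11111.111.111111
111111111111111111
111111111111111111  (fixed point — unchanged through generation 7)
position 17 holds 1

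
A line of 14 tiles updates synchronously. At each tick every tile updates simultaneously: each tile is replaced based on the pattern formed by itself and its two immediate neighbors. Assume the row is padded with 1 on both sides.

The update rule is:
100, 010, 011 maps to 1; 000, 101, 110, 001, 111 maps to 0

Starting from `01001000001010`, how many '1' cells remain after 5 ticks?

01101100001010
01001010001010
01101011001010
01001010101010
01101010101010
count of 1: 7

7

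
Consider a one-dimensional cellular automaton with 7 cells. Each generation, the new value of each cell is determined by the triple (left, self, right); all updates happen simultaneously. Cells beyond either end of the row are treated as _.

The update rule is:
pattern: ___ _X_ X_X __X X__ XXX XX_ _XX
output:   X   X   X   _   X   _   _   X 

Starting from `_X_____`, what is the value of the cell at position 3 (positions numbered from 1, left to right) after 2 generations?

_XXXXXX
_X_____
position 3 holds _

_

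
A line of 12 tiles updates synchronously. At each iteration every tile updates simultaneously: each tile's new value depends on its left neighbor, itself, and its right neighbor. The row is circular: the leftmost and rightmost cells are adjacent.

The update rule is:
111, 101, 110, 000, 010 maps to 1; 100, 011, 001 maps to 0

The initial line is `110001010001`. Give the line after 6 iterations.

110101110100
011110111100
001111011101
000111101111
010011110111
110001111011

110001111011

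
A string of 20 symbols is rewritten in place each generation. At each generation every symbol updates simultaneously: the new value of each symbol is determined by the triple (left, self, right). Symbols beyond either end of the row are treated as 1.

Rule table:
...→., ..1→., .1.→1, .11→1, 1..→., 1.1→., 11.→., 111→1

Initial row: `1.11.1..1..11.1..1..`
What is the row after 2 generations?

..1..1..1..1..1..1..
..1..1..1..1..1..1..

..1..1..1..1..1..1..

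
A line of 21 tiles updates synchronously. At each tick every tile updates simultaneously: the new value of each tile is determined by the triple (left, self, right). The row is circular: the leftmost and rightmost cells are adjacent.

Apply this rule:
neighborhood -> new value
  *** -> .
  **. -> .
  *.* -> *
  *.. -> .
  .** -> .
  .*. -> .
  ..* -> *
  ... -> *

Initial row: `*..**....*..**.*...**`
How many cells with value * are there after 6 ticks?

..*...***..*..*..**..
**..**....*..*..*...*
...*...***..*..*..**.
***..**....*..*..*...
....*...***..*..*..**
.***..**....*..*..*..
count of *: 8

8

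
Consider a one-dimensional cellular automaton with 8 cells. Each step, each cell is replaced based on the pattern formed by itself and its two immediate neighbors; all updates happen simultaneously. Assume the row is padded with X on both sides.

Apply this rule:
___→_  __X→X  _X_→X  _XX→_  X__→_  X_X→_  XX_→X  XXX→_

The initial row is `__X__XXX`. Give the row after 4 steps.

__X_X_X_

_XX_X___
__X_X__X
_XX_X_X_
__X_X_X_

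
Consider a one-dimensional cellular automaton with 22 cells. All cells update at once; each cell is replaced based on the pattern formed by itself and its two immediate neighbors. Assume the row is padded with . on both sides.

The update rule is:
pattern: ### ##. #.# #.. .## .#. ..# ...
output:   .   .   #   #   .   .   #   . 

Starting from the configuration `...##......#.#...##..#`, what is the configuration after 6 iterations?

iteration 1: ..#..#....#.#.#.#..##.
iteration 2: .#.##.#..#.#.#.#.##..#
iteration 3: #.#..#.##.#.#.#.#..##.
iteration 4: .#.##.#..#.#.#.#.##..#  (repeats iteration 2; period 2)
iteration 6: .#.##.#..#.#.#.#.##..#

.#.##.#..#.#.#.#.##..#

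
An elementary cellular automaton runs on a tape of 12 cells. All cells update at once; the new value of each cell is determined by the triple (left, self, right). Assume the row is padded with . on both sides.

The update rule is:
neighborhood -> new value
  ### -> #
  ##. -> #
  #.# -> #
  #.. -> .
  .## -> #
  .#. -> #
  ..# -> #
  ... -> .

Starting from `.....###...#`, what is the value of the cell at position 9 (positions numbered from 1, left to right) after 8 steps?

#

....####..##
...#####.###
..##########
.###########
############
############  (fixed point — unchanged through step 8)
position 9 holds #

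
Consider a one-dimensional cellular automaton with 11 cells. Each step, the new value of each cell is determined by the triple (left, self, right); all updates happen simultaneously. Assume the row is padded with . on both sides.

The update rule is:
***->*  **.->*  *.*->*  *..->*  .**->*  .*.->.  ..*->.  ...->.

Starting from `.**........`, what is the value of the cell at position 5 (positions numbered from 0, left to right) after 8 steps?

*

step 1: .***.......
step 2: .****......
step 3: .*****.....
step 4: .******....
step 5: .*******...
step 6: .********..
step 7: .*********.
step 8: .**********
position 5 holds *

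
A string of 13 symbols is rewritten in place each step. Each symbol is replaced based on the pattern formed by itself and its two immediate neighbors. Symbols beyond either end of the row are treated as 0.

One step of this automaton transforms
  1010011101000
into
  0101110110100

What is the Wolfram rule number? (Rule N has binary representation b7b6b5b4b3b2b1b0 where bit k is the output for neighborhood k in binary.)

position 6: 111 → 0  (bit 7 = 0)
position 7: 110 → 1  (bit 6 = 1)
position 1: 101 → 1  (bit 5 = 1)
position 3: 100 → 1  (bit 4 = 1)
position 5: 011 → 1  (bit 3 = 1)
position 0: 010 → 0  (bit 2 = 0)
position 4: 001 → 1  (bit 1 = 1)
position 11: 000 → 0  (bit 0 = 0)
bits b7..b0 = 01111010 = 122

122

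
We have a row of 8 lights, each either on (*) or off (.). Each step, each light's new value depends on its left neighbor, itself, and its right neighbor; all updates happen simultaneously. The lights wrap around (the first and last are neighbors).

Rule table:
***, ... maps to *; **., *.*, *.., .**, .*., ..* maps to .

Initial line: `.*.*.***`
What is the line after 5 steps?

*...****

step 1: ......*.
step 2: *****...
step 3: .***..*.
step 4: ..*.....
step 5: *...****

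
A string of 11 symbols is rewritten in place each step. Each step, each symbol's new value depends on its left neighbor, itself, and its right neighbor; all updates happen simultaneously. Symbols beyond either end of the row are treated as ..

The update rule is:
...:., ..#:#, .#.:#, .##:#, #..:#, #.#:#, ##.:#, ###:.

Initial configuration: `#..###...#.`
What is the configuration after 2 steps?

#..######.#

####.##.###
#..######.#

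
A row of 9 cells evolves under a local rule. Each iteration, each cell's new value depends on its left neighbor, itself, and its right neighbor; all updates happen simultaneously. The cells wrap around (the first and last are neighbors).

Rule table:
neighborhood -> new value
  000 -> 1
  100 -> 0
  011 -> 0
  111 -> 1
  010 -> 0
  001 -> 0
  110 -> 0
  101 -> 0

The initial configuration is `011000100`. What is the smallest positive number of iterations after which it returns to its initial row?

2

000010001
011000100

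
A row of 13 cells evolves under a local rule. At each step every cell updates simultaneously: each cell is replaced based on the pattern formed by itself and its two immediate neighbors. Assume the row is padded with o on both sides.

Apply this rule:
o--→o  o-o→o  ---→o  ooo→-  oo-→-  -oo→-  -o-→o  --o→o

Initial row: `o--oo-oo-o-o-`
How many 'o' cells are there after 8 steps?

-oo--o--ooooo
o--ooooo-----
-oo-----ooooo
o--ooooo-----  (repeats step 2; period 2)
step 8: o--ooooo-----
count of o: 6

6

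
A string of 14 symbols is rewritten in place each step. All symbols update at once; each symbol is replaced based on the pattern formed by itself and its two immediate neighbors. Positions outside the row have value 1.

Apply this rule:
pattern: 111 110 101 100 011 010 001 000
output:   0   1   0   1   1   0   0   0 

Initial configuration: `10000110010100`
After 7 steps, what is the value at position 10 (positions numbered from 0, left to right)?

11000111000010
01100101100000
01110001110000
01011001011000
00011100011100
10010110010110
11000111000110
position 10 holds 0

0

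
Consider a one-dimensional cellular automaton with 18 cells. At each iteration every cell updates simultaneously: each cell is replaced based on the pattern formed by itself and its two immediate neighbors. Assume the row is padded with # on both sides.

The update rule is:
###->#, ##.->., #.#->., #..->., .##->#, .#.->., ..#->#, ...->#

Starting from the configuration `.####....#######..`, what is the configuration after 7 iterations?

.###..#########..#
.##..#########..##
.#..#########..###
...#########..####
.##########..#####
.#########..######
.########..#######

.########..#######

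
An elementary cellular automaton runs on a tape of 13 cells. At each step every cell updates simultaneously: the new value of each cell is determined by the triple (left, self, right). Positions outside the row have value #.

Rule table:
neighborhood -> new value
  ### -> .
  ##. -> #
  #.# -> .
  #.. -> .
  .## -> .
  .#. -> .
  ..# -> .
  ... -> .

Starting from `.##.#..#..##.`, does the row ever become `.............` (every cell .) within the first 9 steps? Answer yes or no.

yes

..#........#.
.............
all cells are . at step 2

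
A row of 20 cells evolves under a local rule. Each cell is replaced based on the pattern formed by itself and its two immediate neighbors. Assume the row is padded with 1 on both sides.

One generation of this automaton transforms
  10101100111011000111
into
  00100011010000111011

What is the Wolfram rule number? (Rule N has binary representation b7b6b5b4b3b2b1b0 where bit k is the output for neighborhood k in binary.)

151

position 9: 111 → 1  (bit 7 = 1)
position 0: 110 → 0  (bit 6 = 0)
position 1: 101 → 0  (bit 5 = 0)
position 6: 100 → 1  (bit 4 = 1)
position 4: 011 → 0  (bit 3 = 0)
position 2: 010 → 1  (bit 2 = 1)
position 7: 001 → 1  (bit 1 = 1)
position 15: 000 → 1  (bit 0 = 1)
bits b7..b0 = 10010111 = 151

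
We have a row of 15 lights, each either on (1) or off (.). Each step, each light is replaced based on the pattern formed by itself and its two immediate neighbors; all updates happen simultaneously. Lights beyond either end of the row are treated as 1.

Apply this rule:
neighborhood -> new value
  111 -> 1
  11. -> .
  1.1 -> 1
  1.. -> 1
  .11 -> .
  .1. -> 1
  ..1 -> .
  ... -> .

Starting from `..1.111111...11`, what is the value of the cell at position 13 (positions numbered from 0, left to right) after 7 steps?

1.11.1111.1...1
.1..1.11.111...
111.11..1.1.1..
11.1..1.111111.
1.111.11.1111.1
.1.1.1..1.11.1.
1111111.11..111
position 13 holds 1

1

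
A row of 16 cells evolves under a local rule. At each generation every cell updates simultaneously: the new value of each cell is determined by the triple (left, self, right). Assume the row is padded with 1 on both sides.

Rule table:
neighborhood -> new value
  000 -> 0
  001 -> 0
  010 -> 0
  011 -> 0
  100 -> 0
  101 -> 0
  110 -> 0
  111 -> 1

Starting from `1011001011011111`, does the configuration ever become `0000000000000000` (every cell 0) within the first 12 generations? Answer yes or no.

yes

0000000000001111
0000000000000111
0000000000000011
0000000000000001
0000000000000000
all cells are 0 at generation 5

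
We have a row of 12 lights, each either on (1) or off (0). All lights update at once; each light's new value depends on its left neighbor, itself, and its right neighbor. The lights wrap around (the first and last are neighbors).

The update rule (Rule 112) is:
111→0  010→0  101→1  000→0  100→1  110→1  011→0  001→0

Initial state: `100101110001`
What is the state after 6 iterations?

iteration 1: 110010011000
iteration 2: 011001001100
iteration 3: 001100100110
iteration 4: 000110010011
iteration 5: 100011001001
iteration 6: 110001100100

110001100100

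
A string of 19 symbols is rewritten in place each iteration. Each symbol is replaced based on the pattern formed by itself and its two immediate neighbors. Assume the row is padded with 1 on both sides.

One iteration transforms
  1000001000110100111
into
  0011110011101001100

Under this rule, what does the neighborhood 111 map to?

At position 17 the neighborhood is 111; the next row has 0 there.

0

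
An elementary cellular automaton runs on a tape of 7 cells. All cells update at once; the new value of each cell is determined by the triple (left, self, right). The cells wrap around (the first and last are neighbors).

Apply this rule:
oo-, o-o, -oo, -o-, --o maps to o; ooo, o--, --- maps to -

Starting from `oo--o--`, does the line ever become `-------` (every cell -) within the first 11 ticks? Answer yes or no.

no

tick 1: oo-oo-o
tick 2: -oooooo
tick 3: oo----o
tick 4: -o---oo
tick 5: oo--ooo
tick 6: -o-oo--
tick 7: ooooo--
tick 8: o---o-o
tick 9: o--oooo
tick 10: o-oo---
tick 11: oooo--o
tick 11 is oooo--o, still not uniform -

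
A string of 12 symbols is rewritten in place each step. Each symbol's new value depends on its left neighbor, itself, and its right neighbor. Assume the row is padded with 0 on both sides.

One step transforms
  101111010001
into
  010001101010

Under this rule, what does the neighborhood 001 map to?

At position 10 the neighborhood is 001; the next row has 1 there.

1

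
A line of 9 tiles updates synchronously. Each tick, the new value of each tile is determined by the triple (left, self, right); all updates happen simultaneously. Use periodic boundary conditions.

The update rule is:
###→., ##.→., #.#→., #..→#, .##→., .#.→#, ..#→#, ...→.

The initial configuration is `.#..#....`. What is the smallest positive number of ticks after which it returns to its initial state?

4

tick 1: ######...
tick 2: ......#.#
tick 3: #....##.#
tick 4: .#..#....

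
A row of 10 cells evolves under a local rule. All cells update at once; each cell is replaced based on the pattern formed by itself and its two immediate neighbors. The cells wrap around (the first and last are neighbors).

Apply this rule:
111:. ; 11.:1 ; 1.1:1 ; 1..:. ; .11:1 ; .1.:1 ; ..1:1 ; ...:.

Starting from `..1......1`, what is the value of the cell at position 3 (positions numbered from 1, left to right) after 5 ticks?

1

tick 1: .11.....11
tick 2: 111....111
tick 3: ..1...11..
tick 4: .11..111..
tick 5: 111.11.1..
position 3 holds 1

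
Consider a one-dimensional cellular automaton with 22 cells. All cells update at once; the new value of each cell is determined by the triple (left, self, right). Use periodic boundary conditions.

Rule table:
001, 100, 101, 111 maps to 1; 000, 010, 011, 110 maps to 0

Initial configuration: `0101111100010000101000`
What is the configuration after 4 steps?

1010111010101001010100
0101010101010110101011
1010101010101001010100
0101010101010110101011

0101010101010110101011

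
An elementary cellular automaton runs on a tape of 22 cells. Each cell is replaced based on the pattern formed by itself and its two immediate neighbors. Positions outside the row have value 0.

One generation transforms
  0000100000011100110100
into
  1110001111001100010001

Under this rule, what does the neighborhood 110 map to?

1

At position 13 the neighborhood is 110; the next row has 1 there.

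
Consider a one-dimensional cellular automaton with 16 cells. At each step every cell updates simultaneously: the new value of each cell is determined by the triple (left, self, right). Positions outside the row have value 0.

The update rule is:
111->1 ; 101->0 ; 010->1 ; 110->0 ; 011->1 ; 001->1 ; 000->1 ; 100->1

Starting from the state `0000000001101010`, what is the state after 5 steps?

1111110011001101

step 1: 1111111111001011
step 2: 1111111110111010
step 3: 1111111100110011
step 4: 1111111011101110
step 5: 1111110011001101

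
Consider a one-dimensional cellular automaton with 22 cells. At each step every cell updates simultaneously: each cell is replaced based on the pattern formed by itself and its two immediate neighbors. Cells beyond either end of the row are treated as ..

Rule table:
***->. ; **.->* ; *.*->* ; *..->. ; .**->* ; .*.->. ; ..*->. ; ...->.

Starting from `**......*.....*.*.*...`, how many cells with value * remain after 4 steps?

**.............*.*....
**..............*.....
**....................
**....................
count of *: 2

2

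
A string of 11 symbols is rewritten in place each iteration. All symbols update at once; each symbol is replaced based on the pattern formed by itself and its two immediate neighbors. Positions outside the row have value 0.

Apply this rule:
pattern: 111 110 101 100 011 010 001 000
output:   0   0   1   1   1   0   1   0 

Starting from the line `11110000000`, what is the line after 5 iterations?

10101010100

10001000000
01010100000
10101010000
01010101000
10101010100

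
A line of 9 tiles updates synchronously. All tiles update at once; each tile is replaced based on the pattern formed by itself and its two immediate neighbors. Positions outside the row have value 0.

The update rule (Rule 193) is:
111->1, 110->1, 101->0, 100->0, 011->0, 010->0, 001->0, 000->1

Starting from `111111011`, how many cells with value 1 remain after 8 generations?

2

011111001
001111000
100111011
000011001
111001000
011000011
001011001
100001000
count of 1: 2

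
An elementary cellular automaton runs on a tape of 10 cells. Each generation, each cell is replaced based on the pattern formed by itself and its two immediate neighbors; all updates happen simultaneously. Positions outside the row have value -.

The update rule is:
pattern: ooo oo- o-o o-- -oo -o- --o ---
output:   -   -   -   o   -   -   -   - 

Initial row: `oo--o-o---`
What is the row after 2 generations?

--o----o--
---o----o-

---o----o-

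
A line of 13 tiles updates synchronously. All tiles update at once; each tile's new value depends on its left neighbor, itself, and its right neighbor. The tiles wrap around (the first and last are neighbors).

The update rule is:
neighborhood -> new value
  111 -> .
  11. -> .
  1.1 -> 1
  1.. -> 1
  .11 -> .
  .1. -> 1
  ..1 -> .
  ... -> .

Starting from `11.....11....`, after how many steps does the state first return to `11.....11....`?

26

..1......1...
..11.....11..
....1......1.
....11.....11
1.....1......
11....11.....
..1.....1....
..11....11...
....1.....1..
....11....11.
......1.....1
1.....11....1
.1......1....
.11.....11...
...1......1..
...11.....11.
.....1......1
1....11.....1
.1.....1.....
.11....11....
...1.....1...
...11....11..
.....1.....1.
.....11....11
1......1.....
11.....11....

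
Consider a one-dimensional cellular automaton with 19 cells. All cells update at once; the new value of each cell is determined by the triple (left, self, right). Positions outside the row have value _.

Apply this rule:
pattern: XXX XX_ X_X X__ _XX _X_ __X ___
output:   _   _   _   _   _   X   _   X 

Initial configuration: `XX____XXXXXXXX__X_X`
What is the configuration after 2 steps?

XX____XXXXXXXXX_X_X

___XX___________X_X
XX____XXXXXXXXX_X_X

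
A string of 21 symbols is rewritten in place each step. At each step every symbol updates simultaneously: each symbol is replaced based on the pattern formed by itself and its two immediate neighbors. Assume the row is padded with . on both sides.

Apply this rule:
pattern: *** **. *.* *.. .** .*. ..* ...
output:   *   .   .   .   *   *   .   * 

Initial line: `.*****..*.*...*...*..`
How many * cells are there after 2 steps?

.****...*.*.*.*.*.*.*
.***..*.*.*.*.*.*.*.*
count of *: 11

11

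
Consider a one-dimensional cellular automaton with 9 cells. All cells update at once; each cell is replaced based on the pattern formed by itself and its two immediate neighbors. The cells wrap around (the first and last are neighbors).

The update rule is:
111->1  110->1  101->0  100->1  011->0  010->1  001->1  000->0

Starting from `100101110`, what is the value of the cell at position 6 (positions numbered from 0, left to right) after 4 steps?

111100110
011111010
101111011
100111001
position 6 holds 0

0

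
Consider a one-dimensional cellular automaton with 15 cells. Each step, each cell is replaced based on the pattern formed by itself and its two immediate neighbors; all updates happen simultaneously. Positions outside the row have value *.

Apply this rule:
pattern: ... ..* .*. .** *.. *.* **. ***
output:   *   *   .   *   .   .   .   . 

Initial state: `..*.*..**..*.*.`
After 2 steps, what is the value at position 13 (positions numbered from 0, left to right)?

step 1: .*....**..*....
step 2: ...****..*..***
position 13 holds *

*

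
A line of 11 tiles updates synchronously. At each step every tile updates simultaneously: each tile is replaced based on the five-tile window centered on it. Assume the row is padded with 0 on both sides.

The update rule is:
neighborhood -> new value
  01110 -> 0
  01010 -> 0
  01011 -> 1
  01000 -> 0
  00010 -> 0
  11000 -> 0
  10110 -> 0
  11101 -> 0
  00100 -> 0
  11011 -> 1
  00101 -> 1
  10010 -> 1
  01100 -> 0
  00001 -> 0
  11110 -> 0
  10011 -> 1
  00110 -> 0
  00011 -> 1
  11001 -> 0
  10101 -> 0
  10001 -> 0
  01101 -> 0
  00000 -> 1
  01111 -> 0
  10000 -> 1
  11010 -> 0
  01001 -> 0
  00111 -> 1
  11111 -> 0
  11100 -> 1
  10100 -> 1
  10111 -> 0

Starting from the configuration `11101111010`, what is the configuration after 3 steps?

10010000010
00100110000
00001000111

00001000111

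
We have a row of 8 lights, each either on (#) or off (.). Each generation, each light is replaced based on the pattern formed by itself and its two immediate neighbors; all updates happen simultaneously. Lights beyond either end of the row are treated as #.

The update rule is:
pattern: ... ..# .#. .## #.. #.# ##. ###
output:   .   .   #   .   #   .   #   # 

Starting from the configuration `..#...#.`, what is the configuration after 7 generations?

#.##..#.
#..##.#.
##..#.#.
###.#.#.
###.#.#.  (fixed point — unchanged through generation 7)

###.#.#.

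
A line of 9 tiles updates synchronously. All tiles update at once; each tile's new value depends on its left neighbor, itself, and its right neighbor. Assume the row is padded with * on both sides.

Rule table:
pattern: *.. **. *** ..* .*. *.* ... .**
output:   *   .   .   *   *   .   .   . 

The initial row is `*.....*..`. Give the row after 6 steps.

......*.*

.*...****
.**.*....
....**..*
*..*..**.
.*****...
......*.*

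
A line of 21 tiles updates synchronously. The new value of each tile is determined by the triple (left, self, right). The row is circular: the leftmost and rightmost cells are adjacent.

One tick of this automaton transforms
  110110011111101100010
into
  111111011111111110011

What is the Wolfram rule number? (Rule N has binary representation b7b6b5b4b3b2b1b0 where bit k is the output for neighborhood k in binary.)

252

position 8: 111 → 1  (bit 7 = 1)
position 1: 110 → 1  (bit 6 = 1)
position 2: 101 → 1  (bit 5 = 1)
position 5: 100 → 1  (bit 4 = 1)
position 0: 011 → 1  (bit 3 = 1)
position 19: 010 → 1  (bit 2 = 1)
position 6: 001 → 0  (bit 1 = 0)
position 17: 000 → 0  (bit 0 = 0)
bits b7..b0 = 11111100 = 252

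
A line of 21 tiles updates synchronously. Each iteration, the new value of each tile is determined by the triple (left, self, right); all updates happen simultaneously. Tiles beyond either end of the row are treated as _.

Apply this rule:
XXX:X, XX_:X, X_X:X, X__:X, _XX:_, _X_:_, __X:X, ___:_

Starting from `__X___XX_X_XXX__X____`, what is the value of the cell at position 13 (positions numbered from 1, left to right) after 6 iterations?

_X_X_X_XX_X_XXXX_X___
X_X_X_X_XX_X_XXXX_X__
_X_X_X_X_XX_X_XXXX_X_
X_X_X_X_X_XX_X_XXXX_X
_X_X_X_X_X_XX_X_XXXX_
X_X_X_X_X_X_XX_X_XXXX
position 13 holds X

X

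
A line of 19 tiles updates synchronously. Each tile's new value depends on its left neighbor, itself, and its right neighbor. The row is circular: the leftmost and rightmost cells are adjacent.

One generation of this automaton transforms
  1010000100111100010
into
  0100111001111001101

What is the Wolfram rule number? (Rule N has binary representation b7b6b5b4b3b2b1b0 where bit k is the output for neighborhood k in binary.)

position 11: 111 → 1  (bit 7 = 1)
position 13: 110 → 0  (bit 6 = 0)
position 1: 101 → 1  (bit 5 = 1)
position 3: 100 → 0  (bit 4 = 0)
position 10: 011 → 1  (bit 3 = 1)
position 0: 010 → 0  (bit 2 = 0)
position 6: 001 → 1  (bit 1 = 1)
position 4: 000 → 1  (bit 0 = 1)
bits b7..b0 = 10101011 = 171

171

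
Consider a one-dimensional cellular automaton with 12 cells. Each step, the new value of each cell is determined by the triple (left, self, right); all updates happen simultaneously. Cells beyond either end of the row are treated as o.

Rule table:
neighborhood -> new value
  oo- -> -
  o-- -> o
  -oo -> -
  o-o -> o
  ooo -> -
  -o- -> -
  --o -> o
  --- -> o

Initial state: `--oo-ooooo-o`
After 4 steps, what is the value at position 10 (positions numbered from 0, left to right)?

oo--o-----o-
--oo-ooooo-o  (repeats step 0; period 2)
step 4: --oo-ooooo-o
position 10 holds -

-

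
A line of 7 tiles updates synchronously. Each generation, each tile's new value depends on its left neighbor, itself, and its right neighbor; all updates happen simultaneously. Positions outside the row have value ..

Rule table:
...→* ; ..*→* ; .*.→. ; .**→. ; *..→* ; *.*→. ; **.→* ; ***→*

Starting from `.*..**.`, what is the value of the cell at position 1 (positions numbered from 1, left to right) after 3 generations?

*

generation 1: *.**.**
generation 2: ...*..*
generation 3: ***.**.
position 1 holds *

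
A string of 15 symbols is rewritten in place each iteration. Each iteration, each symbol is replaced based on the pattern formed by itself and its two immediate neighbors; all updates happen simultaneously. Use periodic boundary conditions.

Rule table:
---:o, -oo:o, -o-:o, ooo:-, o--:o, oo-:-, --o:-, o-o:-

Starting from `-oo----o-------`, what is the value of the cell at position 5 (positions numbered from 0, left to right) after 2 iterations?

iteration 1: -o-ooo-oooooooo
iteration 2: -o-o---o-------
position 5 holds -

-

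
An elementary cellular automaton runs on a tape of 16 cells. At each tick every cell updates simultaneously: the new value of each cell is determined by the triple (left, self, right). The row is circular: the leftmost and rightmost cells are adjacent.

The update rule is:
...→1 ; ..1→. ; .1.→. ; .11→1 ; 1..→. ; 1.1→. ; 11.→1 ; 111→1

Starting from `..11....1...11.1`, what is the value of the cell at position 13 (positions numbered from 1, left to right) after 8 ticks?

1

..11.11...1.11..
1.11.11.1...11.1
1.11.11...1.11.1
1.11.11.1...11.1  (repeats tick 2; period 2)
tick 8: 1.11.11.1...11.1
position 13 holds 1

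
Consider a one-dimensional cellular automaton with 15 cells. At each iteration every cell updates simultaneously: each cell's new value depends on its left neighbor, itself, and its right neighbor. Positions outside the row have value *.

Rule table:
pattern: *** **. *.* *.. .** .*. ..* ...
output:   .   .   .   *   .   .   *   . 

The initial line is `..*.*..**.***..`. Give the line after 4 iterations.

..*.*....**....

**...**......**
..*.*..*....*..
**...**.*..*.**
..*.*....**....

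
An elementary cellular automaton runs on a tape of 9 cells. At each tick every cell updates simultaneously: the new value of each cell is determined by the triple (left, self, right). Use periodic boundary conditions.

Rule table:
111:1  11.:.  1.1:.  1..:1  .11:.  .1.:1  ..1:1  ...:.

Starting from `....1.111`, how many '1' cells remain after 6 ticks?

6

1..11..1.
111..111.
.1.11.1..
11....11.
..1..1...
.111111..
count of 1: 6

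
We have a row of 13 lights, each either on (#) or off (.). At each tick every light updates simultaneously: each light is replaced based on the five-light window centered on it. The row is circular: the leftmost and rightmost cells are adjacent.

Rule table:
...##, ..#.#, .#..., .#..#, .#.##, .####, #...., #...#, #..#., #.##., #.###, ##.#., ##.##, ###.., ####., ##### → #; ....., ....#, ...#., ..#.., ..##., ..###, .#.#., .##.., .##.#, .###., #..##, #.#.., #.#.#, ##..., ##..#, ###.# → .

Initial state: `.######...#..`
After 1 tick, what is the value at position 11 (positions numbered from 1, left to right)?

.

#.#####.#..##
position 11 holds .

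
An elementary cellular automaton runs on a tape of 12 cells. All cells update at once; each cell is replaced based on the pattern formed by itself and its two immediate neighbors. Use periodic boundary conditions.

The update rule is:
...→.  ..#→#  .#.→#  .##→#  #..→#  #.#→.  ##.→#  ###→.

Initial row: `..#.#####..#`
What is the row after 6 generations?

###.#...####
..#.##.##...
.##.##.###..
###.##.#.##.
#.#.##.#.##.
#.#.##.#.##.

#.#.##.#.##.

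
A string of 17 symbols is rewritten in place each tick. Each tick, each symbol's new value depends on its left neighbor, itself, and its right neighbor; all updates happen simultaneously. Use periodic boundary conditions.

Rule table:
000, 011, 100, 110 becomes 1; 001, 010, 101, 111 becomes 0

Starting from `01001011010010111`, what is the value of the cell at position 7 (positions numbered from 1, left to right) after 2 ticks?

1

00100011001000101
10011011100110000
position 7 holds 1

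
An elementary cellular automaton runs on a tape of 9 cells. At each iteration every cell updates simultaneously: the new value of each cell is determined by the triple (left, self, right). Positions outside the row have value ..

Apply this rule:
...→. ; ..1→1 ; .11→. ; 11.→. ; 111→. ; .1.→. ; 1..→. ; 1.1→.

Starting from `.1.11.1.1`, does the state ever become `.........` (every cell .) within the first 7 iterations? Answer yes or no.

1........
.........
all cells are . at iteration 2

yes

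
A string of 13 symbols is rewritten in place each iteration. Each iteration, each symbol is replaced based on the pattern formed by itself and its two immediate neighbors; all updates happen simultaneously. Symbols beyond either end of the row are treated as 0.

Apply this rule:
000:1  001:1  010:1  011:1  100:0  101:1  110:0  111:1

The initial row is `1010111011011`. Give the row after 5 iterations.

1101101100110

iteration 1: 1111110110110
iteration 2: 1111101101100
iteration 3: 1111011011001
iteration 4: 1110110110011
iteration 5: 1101101100110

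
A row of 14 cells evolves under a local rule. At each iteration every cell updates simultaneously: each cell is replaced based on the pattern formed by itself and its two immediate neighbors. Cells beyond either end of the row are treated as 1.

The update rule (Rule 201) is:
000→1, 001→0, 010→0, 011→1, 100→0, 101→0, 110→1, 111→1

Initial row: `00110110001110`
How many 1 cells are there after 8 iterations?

7

00110110101110
00110110001110  (repeats iteration 0; period 2)
iteration 8: 00110110001110
count of 1: 7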